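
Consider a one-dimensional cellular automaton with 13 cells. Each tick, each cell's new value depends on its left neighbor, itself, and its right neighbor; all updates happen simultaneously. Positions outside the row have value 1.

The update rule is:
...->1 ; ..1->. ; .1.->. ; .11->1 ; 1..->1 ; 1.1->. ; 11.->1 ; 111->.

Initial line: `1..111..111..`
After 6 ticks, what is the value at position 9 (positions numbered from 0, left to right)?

tick 1: 11.1.11.1.11.
tick 2: .1...11...11.
tick 3: ..11.1111.11.
tick 4: 1.11.1..1.11.
tick 5: 1.11..1...11.
tick 6: 1.111..11.11.
position 9 holds .

.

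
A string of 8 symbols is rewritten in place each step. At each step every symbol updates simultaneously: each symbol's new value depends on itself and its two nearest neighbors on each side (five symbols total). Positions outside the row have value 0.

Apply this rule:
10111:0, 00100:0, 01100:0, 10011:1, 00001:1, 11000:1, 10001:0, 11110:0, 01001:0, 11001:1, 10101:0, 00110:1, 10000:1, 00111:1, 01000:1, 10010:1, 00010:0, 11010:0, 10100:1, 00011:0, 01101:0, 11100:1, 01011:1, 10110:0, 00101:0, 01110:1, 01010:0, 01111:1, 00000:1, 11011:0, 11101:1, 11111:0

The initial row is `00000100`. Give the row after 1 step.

11110011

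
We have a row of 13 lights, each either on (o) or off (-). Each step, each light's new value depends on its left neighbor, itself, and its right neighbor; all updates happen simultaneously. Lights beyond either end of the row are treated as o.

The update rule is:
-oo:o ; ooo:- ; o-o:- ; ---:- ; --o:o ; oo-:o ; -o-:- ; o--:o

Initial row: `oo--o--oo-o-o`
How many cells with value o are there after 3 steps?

step 1: -ooo-oooo---o
step 2: -o-o-o--oo-oo
step 3: ------oooo-o-
count of o: 5

5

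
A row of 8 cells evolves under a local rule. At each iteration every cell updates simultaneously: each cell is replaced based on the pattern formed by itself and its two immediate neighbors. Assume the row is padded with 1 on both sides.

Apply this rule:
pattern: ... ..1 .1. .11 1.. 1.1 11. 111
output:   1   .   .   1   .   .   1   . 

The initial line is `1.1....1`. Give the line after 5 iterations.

1...11.1
1.1.11.1
1...11.1  (repeats iteration 1; period 2)
iteration 5: 1...11.1

1...11.1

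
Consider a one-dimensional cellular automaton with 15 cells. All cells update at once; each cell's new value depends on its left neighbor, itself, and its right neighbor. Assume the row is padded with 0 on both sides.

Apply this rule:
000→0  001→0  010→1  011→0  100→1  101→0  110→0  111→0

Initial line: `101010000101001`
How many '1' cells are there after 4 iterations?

4

101011000101101
101000100100001
101100110110001
100010000001001
count of 1: 4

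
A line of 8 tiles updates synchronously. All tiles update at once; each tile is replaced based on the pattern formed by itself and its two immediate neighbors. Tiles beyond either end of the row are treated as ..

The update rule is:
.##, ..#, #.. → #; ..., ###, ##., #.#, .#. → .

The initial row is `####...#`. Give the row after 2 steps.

.#.#...#

step 1: #...#.#.
step 2: .#.#...#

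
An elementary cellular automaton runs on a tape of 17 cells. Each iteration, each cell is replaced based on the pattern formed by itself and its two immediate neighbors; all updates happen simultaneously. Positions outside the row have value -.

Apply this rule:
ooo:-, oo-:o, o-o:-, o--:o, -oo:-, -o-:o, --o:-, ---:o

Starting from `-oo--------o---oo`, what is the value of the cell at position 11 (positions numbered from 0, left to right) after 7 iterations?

-

iteration 1: --oooooooo-ooo--o
iteration 2: o--------o---oo-o
iteration 3: oooooooo-ooo--o-o
iteration 4: -------o---oo-o-o
iteration 5: oooooo-ooo--o-o-o
iteration 6: -----o---oo-o-o-o
iteration 7: oooo-ooo--o-o-o-o
position 11 holds -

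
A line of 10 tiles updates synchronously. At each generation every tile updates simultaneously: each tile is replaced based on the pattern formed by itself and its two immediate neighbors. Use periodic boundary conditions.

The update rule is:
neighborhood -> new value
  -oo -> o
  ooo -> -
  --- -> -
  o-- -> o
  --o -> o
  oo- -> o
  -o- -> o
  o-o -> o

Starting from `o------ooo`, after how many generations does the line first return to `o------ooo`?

oo----oo--
ooo--ooooo
--oooo----
-oo--oo---
oooooooo--
o------ooo

6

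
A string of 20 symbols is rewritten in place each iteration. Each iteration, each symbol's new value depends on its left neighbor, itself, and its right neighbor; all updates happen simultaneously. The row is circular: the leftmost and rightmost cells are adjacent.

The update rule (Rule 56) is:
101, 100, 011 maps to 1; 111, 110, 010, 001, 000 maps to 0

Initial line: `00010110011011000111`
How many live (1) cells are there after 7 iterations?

9

10001101010110100100
01001010101101010010
00100101011010101001
10010010110101010100
01001001101010101010
00100101010101010101
10010010101010101010
count of 1: 9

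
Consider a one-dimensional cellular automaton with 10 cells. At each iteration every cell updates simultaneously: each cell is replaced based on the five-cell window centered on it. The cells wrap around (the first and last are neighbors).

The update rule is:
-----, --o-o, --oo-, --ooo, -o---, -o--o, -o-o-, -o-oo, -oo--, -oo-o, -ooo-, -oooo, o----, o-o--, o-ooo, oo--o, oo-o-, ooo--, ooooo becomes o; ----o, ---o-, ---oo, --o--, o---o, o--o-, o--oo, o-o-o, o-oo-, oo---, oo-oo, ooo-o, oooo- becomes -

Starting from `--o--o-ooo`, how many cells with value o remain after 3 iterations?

5

o--o-ooooo
oo-oooooo-
-o-oooo---
count of o: 5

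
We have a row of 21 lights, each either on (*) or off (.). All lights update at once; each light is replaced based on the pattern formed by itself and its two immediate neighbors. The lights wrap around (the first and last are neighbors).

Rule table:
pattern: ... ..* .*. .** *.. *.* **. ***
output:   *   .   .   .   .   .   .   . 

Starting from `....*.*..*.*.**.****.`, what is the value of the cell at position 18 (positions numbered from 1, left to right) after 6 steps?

*

***..................
....****************.
***..................  (repeats step 1; period 2)
step 6: ....****************.
position 18 holds *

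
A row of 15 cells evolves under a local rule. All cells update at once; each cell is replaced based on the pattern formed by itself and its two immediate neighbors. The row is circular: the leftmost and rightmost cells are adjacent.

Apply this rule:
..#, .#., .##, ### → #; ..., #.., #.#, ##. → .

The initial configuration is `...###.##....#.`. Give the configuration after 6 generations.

..##...##...###

..###..#....##.
.###..##...##..
###..##...##...
##..##...##...#
#..##...##...##
..##...##...###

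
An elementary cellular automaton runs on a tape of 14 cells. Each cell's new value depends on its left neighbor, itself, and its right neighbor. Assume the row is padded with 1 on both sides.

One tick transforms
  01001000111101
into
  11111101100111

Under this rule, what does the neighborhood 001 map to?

1

At position 3 the neighborhood is 001; the next row has 1 there.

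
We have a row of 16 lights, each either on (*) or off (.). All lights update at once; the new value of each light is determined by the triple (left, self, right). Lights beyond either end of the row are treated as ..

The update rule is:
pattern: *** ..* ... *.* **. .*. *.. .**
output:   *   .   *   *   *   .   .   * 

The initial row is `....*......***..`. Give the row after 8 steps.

step 1: ***...****.***.*
step 2: ***.*.*********.
step 3: ****.**********.
step 4: ***************.
step 5: ***************.  (fixed point — unchanged through step 8)

***************.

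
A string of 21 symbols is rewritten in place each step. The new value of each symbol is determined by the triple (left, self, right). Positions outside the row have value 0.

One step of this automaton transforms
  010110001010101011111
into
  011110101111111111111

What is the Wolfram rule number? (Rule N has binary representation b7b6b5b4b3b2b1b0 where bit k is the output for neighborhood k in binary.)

237

position 17: 111 → 1  (bit 7 = 1)
position 4: 110 → 1  (bit 6 = 1)
position 2: 101 → 1  (bit 5 = 1)
position 5: 100 → 0  (bit 4 = 0)
position 3: 011 → 1  (bit 3 = 1)
position 1: 010 → 1  (bit 2 = 1)
position 0: 001 → 0  (bit 1 = 0)
position 6: 000 → 1  (bit 0 = 1)
bits b7..b0 = 11101101 = 237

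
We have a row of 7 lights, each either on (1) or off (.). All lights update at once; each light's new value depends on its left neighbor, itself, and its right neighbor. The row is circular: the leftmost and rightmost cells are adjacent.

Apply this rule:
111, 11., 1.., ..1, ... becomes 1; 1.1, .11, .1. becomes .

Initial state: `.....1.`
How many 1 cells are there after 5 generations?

11111.1
11111..
.111111
..11111
11.1111
count of 1: 6

6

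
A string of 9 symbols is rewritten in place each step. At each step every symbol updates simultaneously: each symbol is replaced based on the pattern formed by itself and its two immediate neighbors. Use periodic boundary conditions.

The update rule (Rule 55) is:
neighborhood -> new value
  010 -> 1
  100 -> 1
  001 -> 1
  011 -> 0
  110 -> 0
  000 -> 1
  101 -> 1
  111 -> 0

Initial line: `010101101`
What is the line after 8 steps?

111110011
000001100
111110011  (repeats step 1; period 2)
step 8: 000001100

000001100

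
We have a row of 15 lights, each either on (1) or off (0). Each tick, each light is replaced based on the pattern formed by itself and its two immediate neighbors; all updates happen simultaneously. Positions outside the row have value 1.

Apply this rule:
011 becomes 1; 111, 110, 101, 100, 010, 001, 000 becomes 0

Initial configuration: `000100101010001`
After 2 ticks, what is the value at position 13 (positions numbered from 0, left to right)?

0

000000000000001
000000000000001
position 13 holds 0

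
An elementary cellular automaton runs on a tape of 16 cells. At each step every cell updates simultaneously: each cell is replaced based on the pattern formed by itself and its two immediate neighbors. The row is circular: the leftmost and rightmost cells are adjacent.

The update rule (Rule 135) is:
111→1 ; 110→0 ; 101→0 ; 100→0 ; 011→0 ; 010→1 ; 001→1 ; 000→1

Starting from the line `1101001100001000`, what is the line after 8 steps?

0100000011111000

0001010001111011
0111010110110000
1010010000000111
0010110111111011
0110000011110000
1000111101100111
0011011000001011
0100000011111000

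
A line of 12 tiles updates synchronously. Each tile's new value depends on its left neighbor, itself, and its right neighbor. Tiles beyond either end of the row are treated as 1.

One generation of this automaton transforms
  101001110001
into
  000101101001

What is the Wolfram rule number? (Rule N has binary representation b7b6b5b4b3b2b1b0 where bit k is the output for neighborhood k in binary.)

152

position 6: 111 → 1  (bit 7 = 1)
position 0: 110 → 0  (bit 6 = 0)
position 1: 101 → 0  (bit 5 = 0)
position 3: 100 → 1  (bit 4 = 1)
position 5: 011 → 1  (bit 3 = 1)
position 2: 010 → 0  (bit 2 = 0)
position 4: 001 → 0  (bit 1 = 0)
position 9: 000 → 0  (bit 0 = 0)
bits b7..b0 = 10011000 = 152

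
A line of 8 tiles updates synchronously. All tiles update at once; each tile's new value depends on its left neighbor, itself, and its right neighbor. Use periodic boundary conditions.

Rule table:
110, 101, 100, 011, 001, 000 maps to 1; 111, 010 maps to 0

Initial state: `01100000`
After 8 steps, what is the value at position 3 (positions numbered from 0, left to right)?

step 1: 11111111
step 2: 00000000
step 3: 11111111  (repeats step 1; period 2)
step 8: 00000000
position 3 holds 0

0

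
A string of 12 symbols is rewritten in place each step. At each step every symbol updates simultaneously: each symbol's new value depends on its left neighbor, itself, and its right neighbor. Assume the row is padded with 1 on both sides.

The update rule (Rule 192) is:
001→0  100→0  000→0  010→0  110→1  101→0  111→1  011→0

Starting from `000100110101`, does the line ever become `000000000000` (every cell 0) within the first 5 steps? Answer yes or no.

yes

step 1: 000000010000
step 2: 000000000000
all cells are 0 at step 2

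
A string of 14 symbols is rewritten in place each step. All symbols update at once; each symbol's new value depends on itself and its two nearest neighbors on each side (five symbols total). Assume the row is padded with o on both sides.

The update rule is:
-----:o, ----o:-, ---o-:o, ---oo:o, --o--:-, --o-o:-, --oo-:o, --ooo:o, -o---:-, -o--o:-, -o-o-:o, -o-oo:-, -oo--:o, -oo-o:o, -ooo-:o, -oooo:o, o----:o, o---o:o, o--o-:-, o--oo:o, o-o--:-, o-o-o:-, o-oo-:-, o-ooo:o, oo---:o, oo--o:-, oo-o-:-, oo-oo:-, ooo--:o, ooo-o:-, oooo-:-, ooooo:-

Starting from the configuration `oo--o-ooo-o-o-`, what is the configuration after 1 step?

-o----oo---o--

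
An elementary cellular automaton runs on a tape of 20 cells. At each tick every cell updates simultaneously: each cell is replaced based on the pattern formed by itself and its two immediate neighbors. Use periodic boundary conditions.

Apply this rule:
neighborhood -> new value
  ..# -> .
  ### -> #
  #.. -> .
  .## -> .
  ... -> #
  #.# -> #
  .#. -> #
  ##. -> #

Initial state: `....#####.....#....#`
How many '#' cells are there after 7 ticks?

tick 1: .##..####.###.#.##.#
tick 2: #.#...####.#####.###
tick 3: ###.#..####.#####.##
tick 4: #####...####.#####.#
tick 5: #####.#..####.#####.
tick 6: .######...####.#####
tick 7: #.#####.#..####.####
count of #: 15

15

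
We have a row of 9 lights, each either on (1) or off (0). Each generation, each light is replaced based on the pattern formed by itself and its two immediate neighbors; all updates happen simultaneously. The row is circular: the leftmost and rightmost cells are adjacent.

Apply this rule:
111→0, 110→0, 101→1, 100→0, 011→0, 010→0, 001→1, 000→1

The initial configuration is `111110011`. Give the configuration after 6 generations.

000000100
111111001
000000010
111111100
000000001
011111110

011111110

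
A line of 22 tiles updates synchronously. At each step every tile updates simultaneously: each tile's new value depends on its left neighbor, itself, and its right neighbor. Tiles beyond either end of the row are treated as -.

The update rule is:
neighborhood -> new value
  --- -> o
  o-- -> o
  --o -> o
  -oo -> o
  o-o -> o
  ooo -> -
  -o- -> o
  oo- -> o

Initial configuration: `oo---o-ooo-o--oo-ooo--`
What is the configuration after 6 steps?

oooooooo-ooooooooo-ooo
o------ooo-------ooo-o
oooooooo-ooooooooo-ooo  (repeats step 1; period 2)
step 6: o------ooo-------ooo-o

o------ooo-------ooo-o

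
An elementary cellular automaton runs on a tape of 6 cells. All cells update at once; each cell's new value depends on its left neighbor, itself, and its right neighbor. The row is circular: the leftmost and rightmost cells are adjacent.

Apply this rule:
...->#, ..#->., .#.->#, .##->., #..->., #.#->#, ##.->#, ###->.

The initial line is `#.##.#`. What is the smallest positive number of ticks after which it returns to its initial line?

##.##.
.##.##
#.##.#

3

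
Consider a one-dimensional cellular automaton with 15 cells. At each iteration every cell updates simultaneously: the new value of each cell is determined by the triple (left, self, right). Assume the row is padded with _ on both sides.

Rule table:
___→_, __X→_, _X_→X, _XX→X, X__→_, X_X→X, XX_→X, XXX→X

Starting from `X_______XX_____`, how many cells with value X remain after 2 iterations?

X_______XX_____  (fixed point — unchanged through iteration 2)
count of X: 3

3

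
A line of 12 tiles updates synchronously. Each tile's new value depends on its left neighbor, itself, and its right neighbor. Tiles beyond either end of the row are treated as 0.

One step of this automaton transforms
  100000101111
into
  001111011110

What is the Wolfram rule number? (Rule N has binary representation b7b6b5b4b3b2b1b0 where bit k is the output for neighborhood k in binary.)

position 9: 111 → 1  (bit 7 = 1)
position 11: 110 → 0  (bit 6 = 0)
position 7: 101 → 1  (bit 5 = 1)
position 1: 100 → 0  (bit 4 = 0)
position 8: 011 → 1  (bit 3 = 1)
position 0: 010 → 0  (bit 2 = 0)
position 5: 001 → 1  (bit 1 = 1)
position 2: 000 → 1  (bit 0 = 1)
bits b7..b0 = 10101011 = 171

171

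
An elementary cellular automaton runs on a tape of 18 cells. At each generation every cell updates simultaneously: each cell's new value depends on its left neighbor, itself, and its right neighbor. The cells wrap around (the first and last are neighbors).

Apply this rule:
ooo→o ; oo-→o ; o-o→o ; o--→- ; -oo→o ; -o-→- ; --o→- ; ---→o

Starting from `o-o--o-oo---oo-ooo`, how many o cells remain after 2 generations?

15

generation 1: oo----ooo-o-oooooo
generation 2: oo-oo-oooo-ooooooo
count of o: 15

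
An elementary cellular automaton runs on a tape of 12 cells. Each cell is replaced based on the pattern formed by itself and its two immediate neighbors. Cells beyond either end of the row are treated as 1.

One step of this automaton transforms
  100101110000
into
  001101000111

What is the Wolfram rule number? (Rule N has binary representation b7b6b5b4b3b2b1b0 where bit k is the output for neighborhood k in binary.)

position 6: 111 → 0  (bit 7 = 0)
position 0: 110 → 0  (bit 6 = 0)
position 4: 101 → 0  (bit 5 = 0)
position 1: 100 → 0  (bit 4 = 0)
position 5: 011 → 1  (bit 3 = 1)
position 3: 010 → 1  (bit 2 = 1)
position 2: 001 → 1  (bit 1 = 1)
position 9: 000 → 1  (bit 0 = 1)
bits b7..b0 = 00001111 = 15

15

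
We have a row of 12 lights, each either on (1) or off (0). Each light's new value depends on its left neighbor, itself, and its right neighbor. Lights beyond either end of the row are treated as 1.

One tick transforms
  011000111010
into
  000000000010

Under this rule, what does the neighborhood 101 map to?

0

At position 0 the neighborhood is 101; the next row has 0 there.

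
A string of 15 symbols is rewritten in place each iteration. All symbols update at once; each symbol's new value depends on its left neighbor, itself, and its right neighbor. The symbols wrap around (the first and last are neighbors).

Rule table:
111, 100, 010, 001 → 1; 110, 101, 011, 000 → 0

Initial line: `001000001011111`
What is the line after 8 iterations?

110000011101111

111100011001110
011010100110100
100010111000110
110110010101000
000001110101101
100010100100001
010110111110010
110000011101111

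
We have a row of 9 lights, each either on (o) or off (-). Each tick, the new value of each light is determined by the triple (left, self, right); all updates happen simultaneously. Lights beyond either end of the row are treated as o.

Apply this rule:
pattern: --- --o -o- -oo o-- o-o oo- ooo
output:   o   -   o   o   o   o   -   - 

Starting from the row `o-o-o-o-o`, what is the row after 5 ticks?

-oooooo-o

-oooooooo
oo-------
--oooooo-
o-o-----o
-oooooo-o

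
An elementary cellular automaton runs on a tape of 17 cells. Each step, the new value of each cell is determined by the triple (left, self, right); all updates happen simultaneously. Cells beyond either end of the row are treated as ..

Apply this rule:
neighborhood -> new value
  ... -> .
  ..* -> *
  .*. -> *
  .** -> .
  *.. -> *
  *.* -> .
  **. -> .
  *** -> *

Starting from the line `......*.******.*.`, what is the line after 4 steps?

..*.**.*......***

.....**..****..**
....*..**.**.**..
...****........*.
..*.**.*......***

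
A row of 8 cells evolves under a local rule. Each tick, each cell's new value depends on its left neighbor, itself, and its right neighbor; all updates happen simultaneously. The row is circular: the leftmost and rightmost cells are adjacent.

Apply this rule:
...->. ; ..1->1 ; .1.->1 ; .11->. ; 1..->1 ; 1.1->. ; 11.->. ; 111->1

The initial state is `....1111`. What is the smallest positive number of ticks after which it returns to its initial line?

1..1.11.
1111....
.11.1..1
....1111

4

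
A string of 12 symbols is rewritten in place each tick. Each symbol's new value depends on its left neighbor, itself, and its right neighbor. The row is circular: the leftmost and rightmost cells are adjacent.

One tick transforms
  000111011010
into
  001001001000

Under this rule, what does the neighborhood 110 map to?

At position 5 the neighborhood is 110; the next row has 1 there.

1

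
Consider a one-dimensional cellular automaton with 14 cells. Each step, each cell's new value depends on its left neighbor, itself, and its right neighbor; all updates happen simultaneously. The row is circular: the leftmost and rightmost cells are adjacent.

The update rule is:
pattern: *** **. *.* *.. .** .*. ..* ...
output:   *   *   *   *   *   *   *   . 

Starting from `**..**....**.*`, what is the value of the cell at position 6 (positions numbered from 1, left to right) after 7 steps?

*

step 1: *******..*****
step 2: **************
step 3: **************  (fixed point — unchanged through step 7)
position 6 holds *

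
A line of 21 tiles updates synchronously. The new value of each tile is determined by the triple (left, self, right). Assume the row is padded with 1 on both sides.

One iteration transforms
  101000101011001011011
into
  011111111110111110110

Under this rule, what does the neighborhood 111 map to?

0

At position 20 the neighborhood is 111; the next row has 0 there.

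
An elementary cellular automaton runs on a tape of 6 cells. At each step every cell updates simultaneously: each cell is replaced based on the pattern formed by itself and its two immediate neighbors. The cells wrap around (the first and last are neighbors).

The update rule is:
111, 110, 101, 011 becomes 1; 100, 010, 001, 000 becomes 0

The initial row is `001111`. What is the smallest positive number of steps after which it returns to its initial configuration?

001111

1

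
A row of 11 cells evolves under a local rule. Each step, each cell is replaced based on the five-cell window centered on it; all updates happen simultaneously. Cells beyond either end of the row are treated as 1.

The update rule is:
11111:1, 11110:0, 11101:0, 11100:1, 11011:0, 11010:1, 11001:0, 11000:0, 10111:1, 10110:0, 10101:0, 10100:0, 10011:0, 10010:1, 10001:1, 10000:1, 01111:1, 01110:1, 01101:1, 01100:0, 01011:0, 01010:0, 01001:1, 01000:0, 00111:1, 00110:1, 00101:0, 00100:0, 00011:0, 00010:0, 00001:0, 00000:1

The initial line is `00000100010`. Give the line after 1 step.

01100001000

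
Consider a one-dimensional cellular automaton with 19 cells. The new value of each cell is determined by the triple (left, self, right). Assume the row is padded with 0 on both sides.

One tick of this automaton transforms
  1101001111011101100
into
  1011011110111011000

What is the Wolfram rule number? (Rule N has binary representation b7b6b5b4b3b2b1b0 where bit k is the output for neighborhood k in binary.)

position 7: 111 → 1  (bit 7 = 1)
position 1: 110 → 0  (bit 6 = 0)
position 2: 101 → 1  (bit 5 = 1)
position 4: 100 → 0  (bit 4 = 0)
position 0: 011 → 1  (bit 3 = 1)
position 3: 010 → 1  (bit 2 = 1)
position 5: 001 → 1  (bit 1 = 1)
position 18: 000 → 0  (bit 0 = 0)
bits b7..b0 = 10101110 = 174

174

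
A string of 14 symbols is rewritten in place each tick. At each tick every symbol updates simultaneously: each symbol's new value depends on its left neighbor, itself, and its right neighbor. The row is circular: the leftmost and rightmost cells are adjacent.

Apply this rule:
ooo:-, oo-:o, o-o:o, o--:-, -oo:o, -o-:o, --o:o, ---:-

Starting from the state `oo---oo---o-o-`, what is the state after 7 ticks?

o-----oo-ooooo

oo--ooo--ooooo
-o-oo-o-oo----
oooooooooo----
o--------o---o
o-------oo--oo
o------ooo-oo-
o-----oo-ooooo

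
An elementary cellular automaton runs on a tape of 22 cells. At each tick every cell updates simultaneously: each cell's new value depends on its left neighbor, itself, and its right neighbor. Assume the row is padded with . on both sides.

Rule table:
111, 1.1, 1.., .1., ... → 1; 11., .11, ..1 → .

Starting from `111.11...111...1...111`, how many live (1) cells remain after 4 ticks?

.1.1..11..1.11.111..1.
.1111...1.11..1.1.1.11
..11.11.11..1.111111..
1...1..1..1.11.1111.11
count of 1: 12

12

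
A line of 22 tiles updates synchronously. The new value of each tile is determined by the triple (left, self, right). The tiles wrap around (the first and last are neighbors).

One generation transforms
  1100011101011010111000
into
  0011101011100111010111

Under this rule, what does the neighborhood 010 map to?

At position 9 the neighborhood is 010; the next row has 1 there.

1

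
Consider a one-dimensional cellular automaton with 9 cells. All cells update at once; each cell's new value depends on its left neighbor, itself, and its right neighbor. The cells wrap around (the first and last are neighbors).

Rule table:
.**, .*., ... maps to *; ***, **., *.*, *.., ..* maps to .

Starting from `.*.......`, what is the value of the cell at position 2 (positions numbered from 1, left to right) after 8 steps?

*

.*.******
.*.*.....
.*.*.****
.*.*.*...
.*.*.*.**
.*.*.*.*.
.*.*.*.*.  (fixed point — unchanged through step 8)
position 2 holds *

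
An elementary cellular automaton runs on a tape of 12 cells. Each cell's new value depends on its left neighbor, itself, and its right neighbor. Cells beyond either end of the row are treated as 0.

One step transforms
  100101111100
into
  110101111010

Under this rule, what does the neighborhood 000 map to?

At position 11 the neighborhood is 000; the next row has 0 there.

0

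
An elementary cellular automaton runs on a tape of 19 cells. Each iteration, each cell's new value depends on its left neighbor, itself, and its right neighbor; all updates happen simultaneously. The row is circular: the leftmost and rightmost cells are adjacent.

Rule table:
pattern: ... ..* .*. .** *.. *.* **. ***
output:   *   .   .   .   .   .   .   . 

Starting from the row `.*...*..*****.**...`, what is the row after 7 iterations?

...*.............**
.*...***********...
...*.............**  (repeats iteration 1; period 2)
iteration 7: ...*.............**

...*.............**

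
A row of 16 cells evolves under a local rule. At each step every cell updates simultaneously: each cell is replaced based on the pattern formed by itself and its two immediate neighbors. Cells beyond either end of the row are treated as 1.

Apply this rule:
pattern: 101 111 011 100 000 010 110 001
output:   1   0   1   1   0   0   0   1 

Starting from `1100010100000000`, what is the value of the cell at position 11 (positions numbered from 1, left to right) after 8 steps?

0010101010000001
1101010101000011
0010101010100110
1101010101011101
0010101010110011
1101010101101110
0010101011011001
1101010110110111
position 11 holds 1

1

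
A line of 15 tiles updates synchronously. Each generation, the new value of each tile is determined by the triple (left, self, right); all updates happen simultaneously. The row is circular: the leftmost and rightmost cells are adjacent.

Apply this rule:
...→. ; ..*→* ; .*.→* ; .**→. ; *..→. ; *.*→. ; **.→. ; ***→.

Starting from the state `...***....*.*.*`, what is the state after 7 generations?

generation 1: ..*......**.*.*
generation 2: .**.....*...*.*
generation 3: .......**..**.*
generation 4: ......*...*...*
generation 5: .....**..**..**
generation 6: ....*...*...*..
generation 7: ...**..**..**..

...**..**..**..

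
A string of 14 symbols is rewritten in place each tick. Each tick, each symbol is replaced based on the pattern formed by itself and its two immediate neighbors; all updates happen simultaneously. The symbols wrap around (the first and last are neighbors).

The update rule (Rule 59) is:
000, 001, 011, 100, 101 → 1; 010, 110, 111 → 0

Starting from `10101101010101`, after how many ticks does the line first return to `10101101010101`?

14

tick 1: 01011010101011
tick 2: 10110101010110
tick 3: 01101010101101
tick 4: 11010101011010
tick 5: 10101010110101
tick 6: 01010101101011
tick 7: 10101011010110
tick 8: 01010110101101
tick 9: 10101101011010
tick 10: 01011010110101
tick 11: 10110101101010
tick 12: 01101011010101
tick 13: 11010110101010
tick 14: 10101101010101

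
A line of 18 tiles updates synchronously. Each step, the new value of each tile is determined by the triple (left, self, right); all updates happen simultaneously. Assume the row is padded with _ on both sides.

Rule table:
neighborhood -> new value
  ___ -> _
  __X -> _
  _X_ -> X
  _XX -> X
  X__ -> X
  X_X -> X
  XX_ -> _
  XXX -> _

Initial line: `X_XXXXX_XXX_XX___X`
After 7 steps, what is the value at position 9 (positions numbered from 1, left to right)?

XXX____XX__XX_X__X
X__X___X_X_X_XXX_X
XX_XX__XXXXXXX__XX
X_XX_X_X______X_X_
XXX_XXXXX_____XXXX
X__XX____X____X___
XX_X_X___XX___XX__
position 9 holds _

_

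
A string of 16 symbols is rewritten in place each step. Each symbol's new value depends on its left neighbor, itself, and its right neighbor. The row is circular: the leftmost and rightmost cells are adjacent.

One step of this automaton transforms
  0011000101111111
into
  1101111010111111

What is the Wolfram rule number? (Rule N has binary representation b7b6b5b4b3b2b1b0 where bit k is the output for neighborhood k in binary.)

position 10: 111 → 1  (bit 7 = 1)
position 3: 110 → 1  (bit 6 = 1)
position 8: 101 → 1  (bit 5 = 1)
position 0: 100 → 1  (bit 4 = 1)
position 2: 011 → 0  (bit 3 = 0)
position 7: 010 → 0  (bit 2 = 0)
position 1: 001 → 1  (bit 1 = 1)
position 5: 000 → 1  (bit 0 = 1)
bits b7..b0 = 11110011 = 243

243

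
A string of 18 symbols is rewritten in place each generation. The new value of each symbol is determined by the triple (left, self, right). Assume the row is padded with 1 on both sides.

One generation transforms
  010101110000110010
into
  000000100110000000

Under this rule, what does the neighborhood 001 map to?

At position 11 the neighborhood is 001; the next row has 0 there.

0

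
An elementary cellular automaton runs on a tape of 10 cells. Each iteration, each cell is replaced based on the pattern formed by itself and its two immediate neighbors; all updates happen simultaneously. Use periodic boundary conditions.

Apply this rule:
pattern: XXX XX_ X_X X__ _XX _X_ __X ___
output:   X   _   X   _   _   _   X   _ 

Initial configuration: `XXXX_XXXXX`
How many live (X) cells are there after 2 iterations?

iteration 1: XXX_X_XXXX
iteration 2: XX_X_X_XXX
count of X: 7

7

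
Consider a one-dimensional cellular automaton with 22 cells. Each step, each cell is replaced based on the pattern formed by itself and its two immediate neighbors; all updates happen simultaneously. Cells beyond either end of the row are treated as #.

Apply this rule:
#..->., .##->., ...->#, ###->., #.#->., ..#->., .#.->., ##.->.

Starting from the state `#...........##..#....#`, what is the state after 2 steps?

............#####.....

..#########.......##..
............#####.....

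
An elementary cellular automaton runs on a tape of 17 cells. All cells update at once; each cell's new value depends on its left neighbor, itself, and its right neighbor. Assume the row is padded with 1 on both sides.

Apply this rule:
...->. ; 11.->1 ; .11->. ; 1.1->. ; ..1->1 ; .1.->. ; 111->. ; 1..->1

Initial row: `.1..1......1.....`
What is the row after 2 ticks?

tick 1: ..11.1....1.1...1
tick 2: 11.1..1..1...1.1.

11.1..1..1...1.1.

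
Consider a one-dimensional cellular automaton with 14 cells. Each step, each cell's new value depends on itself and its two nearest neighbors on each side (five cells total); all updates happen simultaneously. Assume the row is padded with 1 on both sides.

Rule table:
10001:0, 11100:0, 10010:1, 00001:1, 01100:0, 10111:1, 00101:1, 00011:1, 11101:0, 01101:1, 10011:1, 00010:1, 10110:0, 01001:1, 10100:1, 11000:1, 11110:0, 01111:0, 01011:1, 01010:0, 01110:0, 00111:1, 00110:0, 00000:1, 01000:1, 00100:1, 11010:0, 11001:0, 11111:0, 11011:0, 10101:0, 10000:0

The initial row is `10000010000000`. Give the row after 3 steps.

01011111011111
00110000010000
01001011111011

01001011111011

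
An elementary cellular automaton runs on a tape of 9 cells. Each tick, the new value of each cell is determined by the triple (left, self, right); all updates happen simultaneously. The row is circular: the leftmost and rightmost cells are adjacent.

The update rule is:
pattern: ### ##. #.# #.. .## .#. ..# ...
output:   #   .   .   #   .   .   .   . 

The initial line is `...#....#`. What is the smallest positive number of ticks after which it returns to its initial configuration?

9

#...#....
.#...#...
..#...#..
...#...#.
....#...#
#....#...
.#....#..
..#....#.
...#....#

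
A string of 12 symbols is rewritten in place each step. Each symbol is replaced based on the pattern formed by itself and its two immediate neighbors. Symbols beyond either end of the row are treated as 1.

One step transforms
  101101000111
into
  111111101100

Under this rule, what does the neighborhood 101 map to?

At position 1 the neighborhood is 101; the next row has 1 there.

1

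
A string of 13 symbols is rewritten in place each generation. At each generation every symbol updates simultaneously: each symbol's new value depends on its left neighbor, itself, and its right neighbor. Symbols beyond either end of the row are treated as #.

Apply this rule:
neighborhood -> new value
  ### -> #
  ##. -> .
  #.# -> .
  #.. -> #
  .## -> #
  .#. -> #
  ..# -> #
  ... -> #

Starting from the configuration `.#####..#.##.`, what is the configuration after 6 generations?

.###..#######

.####.###.#..
.###..##..###
.##.###.#####
.#..##..#####
.####.#######
.###..#######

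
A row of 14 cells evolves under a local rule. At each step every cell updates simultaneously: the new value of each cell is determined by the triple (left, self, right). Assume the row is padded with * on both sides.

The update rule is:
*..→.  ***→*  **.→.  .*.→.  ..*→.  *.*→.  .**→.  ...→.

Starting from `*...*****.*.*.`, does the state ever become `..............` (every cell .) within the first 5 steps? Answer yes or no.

.....***......
......*.......
..............
all cells are . at step 3

yes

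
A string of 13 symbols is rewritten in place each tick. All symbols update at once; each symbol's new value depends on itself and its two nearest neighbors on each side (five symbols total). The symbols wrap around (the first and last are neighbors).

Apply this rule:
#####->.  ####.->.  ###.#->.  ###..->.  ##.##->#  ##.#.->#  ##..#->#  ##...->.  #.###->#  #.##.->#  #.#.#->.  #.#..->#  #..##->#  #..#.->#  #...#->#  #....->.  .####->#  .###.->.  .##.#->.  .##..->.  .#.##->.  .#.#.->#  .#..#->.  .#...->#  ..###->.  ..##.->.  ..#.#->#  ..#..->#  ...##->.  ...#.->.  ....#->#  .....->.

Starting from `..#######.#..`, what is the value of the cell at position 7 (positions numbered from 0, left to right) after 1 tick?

.

#..#.....###.
position 7 holds .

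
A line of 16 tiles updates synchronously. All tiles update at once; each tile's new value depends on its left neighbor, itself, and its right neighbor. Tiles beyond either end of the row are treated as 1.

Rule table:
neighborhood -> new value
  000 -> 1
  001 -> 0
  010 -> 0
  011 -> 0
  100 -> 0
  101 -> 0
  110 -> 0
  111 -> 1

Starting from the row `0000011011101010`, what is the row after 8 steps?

0011100001110010

0111000001000000
0010011100011110
0000001001001100
0111100000000000
0011001111111110
0000000111111100
0111110011111000
0011100001110010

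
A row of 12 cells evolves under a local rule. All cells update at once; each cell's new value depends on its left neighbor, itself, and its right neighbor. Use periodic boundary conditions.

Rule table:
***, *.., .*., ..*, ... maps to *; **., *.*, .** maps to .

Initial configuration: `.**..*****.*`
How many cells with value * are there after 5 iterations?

...**.***..*
***....*.***
**.*****..**
*...***.**.*
.***.*......
count of *: 4

4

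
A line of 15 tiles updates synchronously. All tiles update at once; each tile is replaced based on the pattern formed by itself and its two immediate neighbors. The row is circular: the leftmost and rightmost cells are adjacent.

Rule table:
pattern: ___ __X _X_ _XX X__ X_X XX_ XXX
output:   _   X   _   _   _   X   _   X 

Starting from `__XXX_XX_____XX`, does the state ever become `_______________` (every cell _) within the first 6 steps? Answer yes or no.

_X_X_X______X__
X_X_X______X___
_X_X______X___X
X_X______X___X_
_X______X___X_X
X______X___X_X_
step 6 is X______X___X_X_, still not uniform _

no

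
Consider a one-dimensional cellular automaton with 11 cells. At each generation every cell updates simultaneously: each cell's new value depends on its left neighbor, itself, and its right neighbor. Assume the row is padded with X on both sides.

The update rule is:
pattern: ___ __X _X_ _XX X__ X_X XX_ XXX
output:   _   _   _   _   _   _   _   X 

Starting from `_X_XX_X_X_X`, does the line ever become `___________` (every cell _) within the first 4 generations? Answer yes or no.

___________
all cells are _ at generation 1

yes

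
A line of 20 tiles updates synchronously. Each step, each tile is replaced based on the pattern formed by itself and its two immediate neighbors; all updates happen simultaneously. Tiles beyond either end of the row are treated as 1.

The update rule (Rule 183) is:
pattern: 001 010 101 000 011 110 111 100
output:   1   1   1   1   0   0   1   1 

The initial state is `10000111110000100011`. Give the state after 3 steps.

01001111111011110111

step 1: 01111011101111111101
step 2: 10110101010111111010
step 3: 01001111111011110111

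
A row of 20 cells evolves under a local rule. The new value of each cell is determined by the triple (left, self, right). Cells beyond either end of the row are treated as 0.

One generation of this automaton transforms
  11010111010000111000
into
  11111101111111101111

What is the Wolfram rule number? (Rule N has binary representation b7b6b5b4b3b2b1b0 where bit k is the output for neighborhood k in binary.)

127

position 6: 111 → 0  (bit 7 = 0)
position 1: 110 → 1  (bit 6 = 1)
position 2: 101 → 1  (bit 5 = 1)
position 10: 100 → 1  (bit 4 = 1)
position 0: 011 → 1  (bit 3 = 1)
position 3: 010 → 1  (bit 2 = 1)
position 13: 001 → 1  (bit 1 = 1)
position 11: 000 → 1  (bit 0 = 1)
bits b7..b0 = 01111111 = 127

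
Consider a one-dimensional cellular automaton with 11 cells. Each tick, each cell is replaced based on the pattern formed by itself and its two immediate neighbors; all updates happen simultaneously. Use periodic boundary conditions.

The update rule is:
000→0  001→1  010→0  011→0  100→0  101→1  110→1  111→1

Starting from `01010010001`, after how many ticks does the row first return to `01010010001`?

tick 1: 10100100010
tick 2: 01001000101
tick 3: 10010001010
tick 4: 00100010101
tick 5: 01000101010
tick 6: 10001010100
tick 7: 00010101001
tick 8: 00101010010
tick 9: 01010100100
tick 10: 10101001000
tick 11: 01010010001

11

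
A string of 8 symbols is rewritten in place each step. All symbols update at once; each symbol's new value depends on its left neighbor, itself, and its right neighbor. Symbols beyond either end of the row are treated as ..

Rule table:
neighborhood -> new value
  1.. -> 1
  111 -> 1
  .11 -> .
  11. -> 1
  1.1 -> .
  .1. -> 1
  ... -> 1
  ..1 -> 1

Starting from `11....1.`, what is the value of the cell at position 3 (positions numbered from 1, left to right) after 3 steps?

.

.1111111
1.111111
1..11111
position 3 holds .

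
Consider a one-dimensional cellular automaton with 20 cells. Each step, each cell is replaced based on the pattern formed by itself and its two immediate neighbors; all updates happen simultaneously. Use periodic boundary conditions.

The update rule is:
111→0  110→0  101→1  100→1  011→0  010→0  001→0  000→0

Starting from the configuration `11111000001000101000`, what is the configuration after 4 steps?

00000100000100010100
00000010000010001010
00000001000001000101
10000000100000100010

10000000100000100010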